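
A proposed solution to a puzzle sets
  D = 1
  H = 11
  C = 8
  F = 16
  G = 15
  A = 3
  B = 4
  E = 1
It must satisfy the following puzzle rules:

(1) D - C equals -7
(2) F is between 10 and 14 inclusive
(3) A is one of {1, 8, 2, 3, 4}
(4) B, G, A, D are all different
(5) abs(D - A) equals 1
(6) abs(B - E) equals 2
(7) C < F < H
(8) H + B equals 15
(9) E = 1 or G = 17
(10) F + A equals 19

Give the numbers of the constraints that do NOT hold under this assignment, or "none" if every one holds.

Constraints 2, 5, 6, 7 are violated.

(1) D - C = 1 - 8 = -7  true
(2) F = 16 is outside [10, 14]  false
(3) A = 3 is in {1, 8, 2, 3, 4}  true
(4) values 4, 15, 3, 1 are pairwise distinct  true
(5) abs(1 - 3) = 2, not 1  false
(6) abs(4 - 1) = 3, not 2  false
(7) values 8, 16, 11; F = 16 is not < H = 11  false
(8) H + B = 11 + 4 = 15  true
(9) E = 1 = 1 (first disjunct)  true
(10) F + A = 16 + 3 = 19  true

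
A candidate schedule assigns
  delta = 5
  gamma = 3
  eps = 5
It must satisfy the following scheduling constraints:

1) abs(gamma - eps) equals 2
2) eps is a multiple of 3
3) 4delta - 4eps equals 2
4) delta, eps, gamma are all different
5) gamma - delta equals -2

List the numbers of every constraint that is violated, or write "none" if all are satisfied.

Constraints 2, 3, 4 do not hold.

1) abs(3 - 5) = 2  ✔
2) 5 = 3*1 + 2, so 3 does not divide 5  ✘
3) 4delta - 4eps = 4(5) - 4(5) = 0, not 2  ✘
4) delta = eps = 5, not all different  ✘
5) gamma - delta = 3 - 5 = -2  ✔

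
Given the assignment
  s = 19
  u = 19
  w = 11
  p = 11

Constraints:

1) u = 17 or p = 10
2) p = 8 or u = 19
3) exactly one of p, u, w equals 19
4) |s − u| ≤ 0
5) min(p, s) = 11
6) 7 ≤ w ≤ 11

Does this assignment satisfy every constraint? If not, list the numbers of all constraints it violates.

The assignment fails constraint 1.

1) u = 19 ≠ 17 and p = 11 ≠ 10; both disjuncts false — violated.
2) p = 11 ≠ 8, but u = 19 = 19 (second disjunct) — satisfied.
3) p=11, u=19, w=11; 1 of them equals 19 — satisfied.
4) |19 − 19| = 0; 0 ≤ 0 — satisfied.
5) min(11, 19) = 11 — satisfied.
6) w = 11 lies in [7, 11] — satisfied.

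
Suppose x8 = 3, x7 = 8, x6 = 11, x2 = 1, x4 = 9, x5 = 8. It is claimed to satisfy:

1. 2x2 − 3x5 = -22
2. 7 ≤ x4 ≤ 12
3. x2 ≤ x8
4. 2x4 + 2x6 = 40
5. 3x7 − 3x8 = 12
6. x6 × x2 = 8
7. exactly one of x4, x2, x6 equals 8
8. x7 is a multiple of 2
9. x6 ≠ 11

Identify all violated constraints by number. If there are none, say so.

1. 2x2 − 3x5 = 2(1) − 3(8) = -22  OK
2. x4 = 9 lies in [7, 12]  OK
3. x2 = 1, x8 = 3; 1 ≤ 3  OK
4. 2x4 + 2x6 = 2(9) + 2(11) = 40  OK
5. 3x7 − 3x8 = 3(8) − 3(3) = 15, not 12  FAIL
6. x6 × x2 = 11 × 1 = 11, not 8  FAIL
7. x4=9, x2=1, x6=11; 0 of them equal 8, not exactly one  FAIL
8. 8 / 2 = 4, so 2 divides 8  OK
9. x6 = 11, but 11 is required to differ  FAIL

Violated: 5, 6, 7, 9.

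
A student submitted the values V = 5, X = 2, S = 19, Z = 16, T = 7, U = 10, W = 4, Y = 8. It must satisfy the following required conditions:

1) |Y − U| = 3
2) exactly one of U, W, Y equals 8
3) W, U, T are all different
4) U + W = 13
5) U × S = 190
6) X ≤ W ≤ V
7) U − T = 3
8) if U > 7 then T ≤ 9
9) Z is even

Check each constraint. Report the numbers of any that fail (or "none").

1) |8 − 10| = 2, not 3  no
2) U=10, W=4, Y=8; 1 of them equals 8  yes
3) values 4, 10, 7 are pairwise distinct  yes
4) U + W = 10 + 4 = 14, not 13  no
5) U × S = 10 × 19 = 190  yes
6) values 2 ≤ 4 ≤ 5  yes
7) U − T = 10 − 7 = 3  yes
8) U = 10 > 7, so we need T ≤ 9; T = 7 ≤ 9  yes
9) Z = 16 is even  yes

Constraints 1 and 4 are violated.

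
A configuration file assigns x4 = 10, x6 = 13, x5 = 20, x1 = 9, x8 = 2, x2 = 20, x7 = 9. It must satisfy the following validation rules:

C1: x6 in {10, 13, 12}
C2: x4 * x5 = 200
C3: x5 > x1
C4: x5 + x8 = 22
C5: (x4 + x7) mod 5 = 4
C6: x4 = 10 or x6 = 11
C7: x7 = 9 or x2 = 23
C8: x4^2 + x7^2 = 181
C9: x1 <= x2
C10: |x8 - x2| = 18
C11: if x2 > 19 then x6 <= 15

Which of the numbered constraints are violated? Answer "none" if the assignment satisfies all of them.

C1: x6 = 13 is in {10, 13, 12}  true
C2: x4 * x5 = 10 * 20 = 200  true
C3: x5 = 20, x1 = 9; 20 > 9  true
C4: x5 + x8 = 20 + 2 = 22  true
C5: x4 + x7 = 19; 19 mod 5 = 4  true
C6: x4 = 10 = 10 (first disjunct)  true
C7: x7 = 9 = 9 (first disjunct)  true
C8: x4^2 + x7^2 = 10^2 + 9^2 = 100 + 81 = 181  true
C9: x1 = 9, x2 = 20; 9 ≤ 20  true
C10: |2 - 20| = 18  true
C11: x2 = 20 > 19, so we need x6 ≤ 15; x6 = 13 ≤ 15  true

All constraints are satisfied.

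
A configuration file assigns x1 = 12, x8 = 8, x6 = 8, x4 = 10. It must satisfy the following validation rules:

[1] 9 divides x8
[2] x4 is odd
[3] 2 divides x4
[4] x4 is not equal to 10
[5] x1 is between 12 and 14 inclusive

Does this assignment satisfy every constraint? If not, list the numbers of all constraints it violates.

No — constraints 1, 2, 4 are not satisfied.

[1] 8 = 9*0 + 8, so 9 does not divide 8  fails
[2] x4 = 10 is even  fails
[3] 10 / 2 = 5, so 2 divides 10  holds
[4] x4 = 10, but 10 is required to differ  fails
[5] x1 = 12 lies in [12, 14]  holds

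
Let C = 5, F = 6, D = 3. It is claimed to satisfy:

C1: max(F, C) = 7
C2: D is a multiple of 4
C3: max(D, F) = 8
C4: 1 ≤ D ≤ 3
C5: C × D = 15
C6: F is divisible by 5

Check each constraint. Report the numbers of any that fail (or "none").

The assignment fails constraints 1, 2, 3, and 6.

C1: max(6, 5) = 6, not 7  no
C2: 3 = 4×0 + 3, so 4 does not divide 3  no
C3: max(3, 6) = 6, not 8  no
C4: D = 3 lies in [1, 3]  yes
C5: C × D = 5 × 3 = 15  yes
C6: 6 = 5×1 + 1, so 5 does not divide 6  no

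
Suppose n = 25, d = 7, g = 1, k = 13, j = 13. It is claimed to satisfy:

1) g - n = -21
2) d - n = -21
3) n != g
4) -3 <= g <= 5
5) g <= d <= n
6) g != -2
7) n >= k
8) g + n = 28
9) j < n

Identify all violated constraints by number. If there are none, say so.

No — constraints 1, 2, and 8 are not satisfied.

1) g - n = 1 - 25 = -24, not -21 — does not hold.
2) d - n = 7 - 25 = -18, not -21 — does not hold.
3) n = 25, g = 1; distinct — holds.
4) g = 1 lies in [-3, 5] — holds.
5) values 1 <= 7 <= 25 — holds.
6) g = 1, and 1 ≠ -2 — holds.
7) n = 25, k = 13; 25 ≥ 13 — holds.
8) g + n = 1 + 25 = 26, not 28 — does not hold.
9) j = 13, n = 25; 13 < 25 — holds.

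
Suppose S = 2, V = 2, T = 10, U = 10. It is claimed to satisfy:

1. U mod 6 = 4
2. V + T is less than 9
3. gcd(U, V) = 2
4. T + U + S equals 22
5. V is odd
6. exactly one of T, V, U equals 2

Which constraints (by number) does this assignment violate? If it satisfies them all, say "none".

No — constraints 2 and 5 are not satisfied.

1. 10 mod 6 = 4  holds
2. V + T = 2 + 10 = 12; 12 ≥ 9, bound 9 not met  fails
3. gcd(10, 2) = 2  holds
4. T + U + S = 10 + 10 + 2 = 22  holds
5. V = 2 is even  fails
6. T=10, V=2, U=10; 1 of them equals 2  holds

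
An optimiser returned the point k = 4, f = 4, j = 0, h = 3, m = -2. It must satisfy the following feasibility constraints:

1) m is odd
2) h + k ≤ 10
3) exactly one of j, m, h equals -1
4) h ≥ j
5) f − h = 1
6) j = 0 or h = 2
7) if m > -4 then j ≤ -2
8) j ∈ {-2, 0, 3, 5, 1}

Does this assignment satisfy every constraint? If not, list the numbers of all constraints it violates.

1) m = -2 is even  ✘
2) h + k = 3 + 4 = 7; 7 ≤ 10  ✔
3) j=0, m=-2, h=3; 0 of them equal -1, not exactly one  ✘
4) h = 3, j = 0; 3 ≥ 0  ✔
5) f − h = 4 − 3 = 1  ✔
6) j = 0 = 0 (first disjunct)  ✔
7) m = -2 > -4, so we need j ≤ -2; but j = 0 > -2  ✘
8) j = 0 is in {-2, 0, 3, 5, 1}  ✔

No — constraints 1, 3, and 7 are not satisfied.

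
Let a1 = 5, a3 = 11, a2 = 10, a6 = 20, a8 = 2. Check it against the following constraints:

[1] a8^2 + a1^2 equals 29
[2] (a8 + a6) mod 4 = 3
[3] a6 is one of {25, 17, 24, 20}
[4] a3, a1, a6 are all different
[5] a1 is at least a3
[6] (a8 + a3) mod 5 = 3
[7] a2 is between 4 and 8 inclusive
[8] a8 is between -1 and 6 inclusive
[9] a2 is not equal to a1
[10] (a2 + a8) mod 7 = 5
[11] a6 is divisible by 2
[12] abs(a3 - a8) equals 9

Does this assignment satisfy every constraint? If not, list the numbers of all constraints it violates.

[1] a8^2 + a1^2 = 2^2 + 5^2 = 4 + 25 = 29 — holds.
[2] a8 + a6 = 22; 22 mod 4 = 2, not 3 — does not hold.
[3] a6 = 20 is in {25, 17, 24, 20} — holds.
[4] values 11, 5, 20 are pairwise distinct — holds.
[5] a1 = 5, a3 = 11; 5 < 11 (want ≥) — does not hold.
[6] a8 + a3 = 13; 13 mod 5 = 3 — holds.
[7] a2 = 10 is outside [4, 8] — does not hold.
[8] a8 = 2 lies in [-1, 6] — holds.
[9] a2 = 10, a1 = 5; distinct — holds.
[10] a2 + a8 = 12; 12 mod 7 = 5 — holds.
[11] 20 / 2 = 10, so 2 divides 20 — holds.
[12] abs(11 - 2) = 9 — holds.

The assignment fails constraints 2, 5, 7.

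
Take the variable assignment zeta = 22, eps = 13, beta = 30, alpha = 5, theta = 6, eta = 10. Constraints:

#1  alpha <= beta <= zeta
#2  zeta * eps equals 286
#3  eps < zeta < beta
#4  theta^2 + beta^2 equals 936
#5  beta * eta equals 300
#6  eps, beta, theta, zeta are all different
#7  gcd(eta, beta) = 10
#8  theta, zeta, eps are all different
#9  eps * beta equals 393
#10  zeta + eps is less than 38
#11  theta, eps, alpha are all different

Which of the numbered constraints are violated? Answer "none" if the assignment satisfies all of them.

#1 values 5, 30, 22; beta = 30 is not <= zeta = 22 — does not hold.
#2 zeta * eps = 22 * 13 = 286 — holds.
#3 values 13 < 22 < 30 — holds.
#4 theta^2 + beta^2 = 6^2 + 30^2 = 36 + 900 = 936 — holds.
#5 beta * eta = 30 * 10 = 300 — holds.
#6 values 13, 30, 6, 22 are pairwise distinct — holds.
#7 gcd(10, 30) = 10 — holds.
#8 values 6, 22, 13 are pairwise distinct — holds.
#9 eps * beta = 13 * 30 = 390, not 393 — does not hold.
#10 zeta + eps = 22 + 13 = 35; 35 < 38 — holds.
#11 values 6, 13, 5 are pairwise distinct — holds.

No — constraints 1 and 9 are not satisfied.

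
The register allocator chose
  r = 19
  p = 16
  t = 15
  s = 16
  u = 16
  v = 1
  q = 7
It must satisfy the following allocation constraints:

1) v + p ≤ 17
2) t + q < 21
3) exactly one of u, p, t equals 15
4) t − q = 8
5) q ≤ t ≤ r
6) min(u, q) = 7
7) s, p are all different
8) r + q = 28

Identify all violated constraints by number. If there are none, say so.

1) v + p = 1 + 16 = 17; 17 ≤ 17 — OK.
2) t + q = 15 + 7 = 22; 22 ≥ 21, bound 21 not met — violated.
3) u=16, p=16, t=15; 1 of them equals 15 — OK.
4) t − q = 15 − 7 = 8 — OK.
5) values 7 ≤ 15 ≤ 19 — OK.
6) min(16, 7) = 7 — OK.
7) s = p = 16, not all different — violated.
8) r + q = 19 + 7 = 26, not 28 — violated.

No — constraints 2, 7, and 8 are not satisfied.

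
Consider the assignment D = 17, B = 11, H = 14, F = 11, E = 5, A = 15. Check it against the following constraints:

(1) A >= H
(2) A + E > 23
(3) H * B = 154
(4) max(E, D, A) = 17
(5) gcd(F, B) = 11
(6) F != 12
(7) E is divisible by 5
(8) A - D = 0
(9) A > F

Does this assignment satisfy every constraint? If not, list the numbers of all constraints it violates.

Violated: 2 and 8.

(1) A = 15, H = 14; 15 ≥ 14 — holds.
(2) A + E = 15 + 5 = 20; 20 ≤ 23, bound 23 not met — fails.
(3) H * B = 14 * 11 = 154 — holds.
(4) max(5, 17, 15) = 17 — holds.
(5) gcd(11, 11) = 11 — holds.
(6) F = 11, and 11 ≠ 12 — holds.
(7) 5 / 5 = 1, so 5 divides 5 — holds.
(8) A - D = 15 - 17 = -2, not 0 — fails.
(9) A = 15, F = 11; 15 > 11 — holds.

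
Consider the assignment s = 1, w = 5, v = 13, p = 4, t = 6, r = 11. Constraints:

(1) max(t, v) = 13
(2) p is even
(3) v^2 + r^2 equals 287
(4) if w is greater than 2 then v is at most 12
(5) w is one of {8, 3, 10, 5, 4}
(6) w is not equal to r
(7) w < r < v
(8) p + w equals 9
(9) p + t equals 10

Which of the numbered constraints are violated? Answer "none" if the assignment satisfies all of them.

Constraints 3 and 4 are violated.

(1) max(6, 13) = 13  holds
(2) p = 4 is even  holds
(3) v^2 + r^2 = 13^2 + 11^2 = 169 + 121 = 290, not 287  fails
(4) w = 5 > 2, so we need v ≤ 12; but v = 13 > 12  fails
(5) w = 5 is in {8, 3, 10, 5, 4}  holds
(6) w = 5, r = 11; distinct  holds
(7) values 5 < 11 < 13  holds
(8) p + w = 4 + 5 = 9  holds
(9) p + t = 4 + 6 = 10  holds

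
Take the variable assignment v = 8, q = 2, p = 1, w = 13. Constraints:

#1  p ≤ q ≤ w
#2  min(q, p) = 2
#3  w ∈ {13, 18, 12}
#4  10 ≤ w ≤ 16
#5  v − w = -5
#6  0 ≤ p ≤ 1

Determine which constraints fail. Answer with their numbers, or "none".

Constraint 2 is violated.

#1 values 1 ≤ 2 ≤ 13 — holds.
#2 min(2, 1) = 1, not 2 — fails.
#3 w = 13 is in {13, 18, 12} — holds.
#4 w = 13 lies in [10, 16] — holds.
#5 v − w = 8 − 13 = -5 — holds.
#6 p = 1 lies in [0, 1] — holds.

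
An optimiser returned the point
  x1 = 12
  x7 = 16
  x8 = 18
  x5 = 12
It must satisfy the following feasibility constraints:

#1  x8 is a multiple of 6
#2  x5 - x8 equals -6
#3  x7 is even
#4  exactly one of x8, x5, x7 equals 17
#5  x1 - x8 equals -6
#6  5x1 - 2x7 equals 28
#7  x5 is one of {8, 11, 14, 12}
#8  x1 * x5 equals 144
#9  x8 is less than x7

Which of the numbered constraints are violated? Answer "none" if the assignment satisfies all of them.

#1 18 / 6 = 3, so 6 divides 18 — holds.
#2 x5 - x8 = 12 - 18 = -6 — holds.
#3 x7 = 16 is even — holds.
#4 x8=18, x5=12, x7=16; 0 of them equal 17, not exactly one — fails.
#5 x1 - x8 = 12 - 18 = -6 — holds.
#6 5x1 - 2x7 = 5(12) - 2(16) = 28 — holds.
#7 x5 = 12 is in {8, 11, 14, 12} — holds.
#8 x1 * x5 = 12 * 12 = 144 — holds.
#9 x8 = 18, x7 = 16; 18 ≥ 16 (want <) — fails.

The assignment fails constraints 4 and 9.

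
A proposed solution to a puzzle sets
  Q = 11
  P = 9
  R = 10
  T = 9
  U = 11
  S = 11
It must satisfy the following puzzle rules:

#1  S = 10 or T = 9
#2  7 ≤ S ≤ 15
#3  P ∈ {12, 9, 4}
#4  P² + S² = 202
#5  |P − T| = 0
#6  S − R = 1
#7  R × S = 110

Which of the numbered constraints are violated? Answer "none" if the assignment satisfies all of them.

#1 S = 11 ≠ 10, but T = 9 = 9 (second disjunct) — holds.
#2 S = 11 lies in [7, 15] — holds.
#3 P = 9 is in {12, 9, 4} — holds.
#4 P² + S² = 9² + 11² = 81 + 121 = 202 — holds.
#5 |9 − 9| = 0 — holds.
#6 S − R = 11 − 10 = 1 — holds.
#7 R × S = 10 × 11 = 110 — holds.

All constraints are satisfied.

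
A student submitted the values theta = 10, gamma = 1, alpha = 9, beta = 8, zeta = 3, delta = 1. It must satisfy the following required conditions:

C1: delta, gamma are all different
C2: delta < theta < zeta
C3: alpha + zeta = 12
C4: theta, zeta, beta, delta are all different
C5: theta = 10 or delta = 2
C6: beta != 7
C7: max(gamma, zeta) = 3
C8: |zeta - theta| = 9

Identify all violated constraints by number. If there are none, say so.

Constraints 1, 2, and 8 are violated.

C1: delta = gamma = 1, not all different — violated.
C2: values 1, 10, 3; theta = 10 is not < zeta = 3 — violated.
C3: alpha + zeta = 9 + 3 = 12 — OK.
C4: values 10, 3, 8, 1 are pairwise distinct — OK.
C5: theta = 10 = 10 (first disjunct) — OK.
C6: beta = 8, and 8 ≠ 7 — OK.
C7: max(1, 3) = 3 — OK.
C8: |3 - 10| = 7, not 9 — violated.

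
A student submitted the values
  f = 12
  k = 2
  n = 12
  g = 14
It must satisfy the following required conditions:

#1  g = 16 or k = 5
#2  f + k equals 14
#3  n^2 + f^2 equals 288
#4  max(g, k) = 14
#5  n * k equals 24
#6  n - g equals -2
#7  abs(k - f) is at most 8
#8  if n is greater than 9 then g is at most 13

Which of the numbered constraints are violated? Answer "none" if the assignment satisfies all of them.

#1 g = 14 ≠ 16 and k = 2 ≠ 5; both disjuncts false  no
#2 f + k = 12 + 2 = 14  yes
#3 n^2 + f^2 = 12^2 + 12^2 = 144 + 144 = 288  yes
#4 max(14, 2) = 14  yes
#5 n * k = 12 * 2 = 24  yes
#6 n - g = 12 - 14 = -2  yes
#7 abs(2 - 12) = 10; 10 > 8, exceeds bound 8  no
#8 n = 12 > 9, so we need g ≤ 13; but g = 14 > 13  no

Constraints 1, 7, and 8 are violated.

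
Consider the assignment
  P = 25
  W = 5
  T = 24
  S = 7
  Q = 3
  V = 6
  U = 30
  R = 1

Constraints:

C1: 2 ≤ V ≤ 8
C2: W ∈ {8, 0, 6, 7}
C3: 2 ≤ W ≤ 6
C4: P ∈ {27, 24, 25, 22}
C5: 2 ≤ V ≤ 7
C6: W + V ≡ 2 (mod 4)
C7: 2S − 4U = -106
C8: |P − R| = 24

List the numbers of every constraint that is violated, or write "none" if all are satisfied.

C1: V = 6 lies in [2, 8] — satisfied.
C2: W = 5 is not in {8, 0, 6, 7} — violated.
C3: W = 5 lies in [2, 6] — satisfied.
C4: P = 25 is in {27, 24, 25, 22} — satisfied.
C5: V = 6 lies in [2, 7] — satisfied.
C6: W + V = 11; 11 mod 4 = 3, not 2 — violated.
C7: 2S − 4U = 2(7) − 4(30) = -106 — satisfied.
C8: |25 − 1| = 24 — satisfied.

Constraints 2, 6 are violated.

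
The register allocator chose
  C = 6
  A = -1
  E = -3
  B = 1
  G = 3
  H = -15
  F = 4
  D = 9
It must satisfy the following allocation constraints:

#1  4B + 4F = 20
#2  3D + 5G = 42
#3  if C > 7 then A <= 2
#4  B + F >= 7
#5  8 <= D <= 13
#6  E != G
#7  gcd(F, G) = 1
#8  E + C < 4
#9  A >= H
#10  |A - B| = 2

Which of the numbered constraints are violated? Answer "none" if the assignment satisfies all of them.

No — constraint 4 is not satisfied.

#1 4B + 4F = 4(1) + 4(4) = 20  yes
#2 3D + 5G = 3(9) + 5(3) = 42  yes
#3 C = 6, not > 7; antecedent false, conditional vacuously true  yes
#4 B + F = 1 + 4 = 5; 5 < 7, bound 7 not met  no
#5 D = 9 lies in [8, 13]  yes
#6 E = -3, G = 3; distinct  yes
#7 gcd(4, 3) = 1  yes
#8 E + C = -3 + 6 = 3; 3 < 4  yes
#9 A = -1, H = -15; -1 ≥ -15  yes
#10 |-1 - 1| = 2  yes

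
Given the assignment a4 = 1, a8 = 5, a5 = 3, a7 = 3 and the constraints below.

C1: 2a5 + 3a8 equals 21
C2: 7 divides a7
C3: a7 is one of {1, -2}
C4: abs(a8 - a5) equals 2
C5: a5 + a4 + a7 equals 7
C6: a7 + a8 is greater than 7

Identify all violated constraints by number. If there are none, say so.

Constraints 2, 3 are violated.

C1: 2a5 + 3a8 = 2(3) + 3(5) = 21 — OK.
C2: 3 = 7*0 + 3, so 7 does not divide 3 — violated.
C3: a7 = 3 is not in {1, -2} — violated.
C4: abs(5 - 3) = 2 — OK.
C5: a5 + a4 + a7 = 3 + 1 + 3 = 7 — OK.
C6: a7 + a8 = 3 + 5 = 8; 8 > 7 — OK.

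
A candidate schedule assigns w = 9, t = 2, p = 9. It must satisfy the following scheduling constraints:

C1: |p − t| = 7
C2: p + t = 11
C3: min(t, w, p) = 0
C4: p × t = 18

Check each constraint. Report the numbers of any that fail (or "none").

C1: |9 − 2| = 7 — satisfied.
C2: p + t = 9 + 2 = 11 — satisfied.
C3: min(2, 9, 9) = 2, not 0 — violated.
C4: p × t = 9 × 2 = 18 — satisfied.

Violated: 3.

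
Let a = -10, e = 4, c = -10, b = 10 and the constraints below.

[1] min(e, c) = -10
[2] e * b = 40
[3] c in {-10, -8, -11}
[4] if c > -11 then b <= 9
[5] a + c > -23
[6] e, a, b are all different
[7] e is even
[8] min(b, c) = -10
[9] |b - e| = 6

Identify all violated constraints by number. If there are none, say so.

Constraint 4 is violated.

[1] min(4, -10) = -10  yes
[2] e * b = 4 * 10 = 40  yes
[3] c = -10 is in {-10, -8, -11}  yes
[4] c = -10 > -11, so we need b ≤ 9; but b = 10 > 9  no
[5] a + c = -10 + (-10) = -20; -20 > -23  yes
[6] values 4, -10, 10 are pairwise distinct  yes
[7] e = 4 is even  yes
[8] min(10, -10) = -10  yes
[9] |10 - 4| = 6  yes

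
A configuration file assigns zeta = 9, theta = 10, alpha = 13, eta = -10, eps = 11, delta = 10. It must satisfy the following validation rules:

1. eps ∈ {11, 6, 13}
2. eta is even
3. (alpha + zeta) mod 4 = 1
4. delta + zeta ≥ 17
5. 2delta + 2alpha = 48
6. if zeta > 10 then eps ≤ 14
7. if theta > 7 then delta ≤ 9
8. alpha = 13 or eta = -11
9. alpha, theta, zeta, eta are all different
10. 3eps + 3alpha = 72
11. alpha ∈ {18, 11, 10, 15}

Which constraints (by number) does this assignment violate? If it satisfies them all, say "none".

The assignment fails constraints 3, 5, 7, and 11.

1. eps = 11 is in {11, 6, 13} — OK.
2. eta = -10 is even — OK.
3. alpha + zeta = 22; 22 mod 4 = 2, not 1 — violated.
4. delta + zeta = 10 + 9 = 19; 19 ≥ 17 — OK.
5. 2delta + 2alpha = 2(10) + 2(13) = 46, not 48 — violated.
6. zeta = 9, not > 10; antecedent false, conditional vacuously true — OK.
7. theta = 10 > 7, so we need delta ≤ 9; but delta = 10 > 9 — violated.
8. alpha = 13 = 13 (first disjunct) — OK.
9. values 13, 10, 9, -10 are pairwise distinct — OK.
10. 3eps + 3alpha = 3(11) + 3(13) = 72 — OK.
11. alpha = 13 is not in {18, 11, 10, 15} — violated.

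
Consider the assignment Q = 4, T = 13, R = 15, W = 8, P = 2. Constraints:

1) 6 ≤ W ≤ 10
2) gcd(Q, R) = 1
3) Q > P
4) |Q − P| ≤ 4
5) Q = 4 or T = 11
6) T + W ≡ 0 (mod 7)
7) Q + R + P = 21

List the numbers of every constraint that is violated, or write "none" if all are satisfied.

All constraints are satisfied.

1) W = 8 lies in [6, 10] — satisfied.
2) gcd(4, 15) = 1 — satisfied.
3) Q = 4, P = 2; 4 > 2 — satisfied.
4) |4 − 2| = 2; 2 ≤ 4 — satisfied.
5) Q = 4 = 4 (first disjunct) — satisfied.
6) T + W = 21; 21 mod 7 = 0 — satisfied.
7) Q + R + P = 4 + 15 + 2 = 21 — satisfied.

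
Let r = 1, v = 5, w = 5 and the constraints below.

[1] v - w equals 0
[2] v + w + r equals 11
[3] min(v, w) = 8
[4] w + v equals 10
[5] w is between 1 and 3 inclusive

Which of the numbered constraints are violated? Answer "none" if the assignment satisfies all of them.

The assignment fails constraints 3, 5.

[1] v - w = 5 - 5 = 0  ✔
[2] v + w + r = 5 + 5 + 1 = 11  ✔
[3] min(5, 5) = 5, not 8  ✘
[4] w + v = 5 + 5 = 10  ✔
[5] w = 5 is outside [1, 3]  ✘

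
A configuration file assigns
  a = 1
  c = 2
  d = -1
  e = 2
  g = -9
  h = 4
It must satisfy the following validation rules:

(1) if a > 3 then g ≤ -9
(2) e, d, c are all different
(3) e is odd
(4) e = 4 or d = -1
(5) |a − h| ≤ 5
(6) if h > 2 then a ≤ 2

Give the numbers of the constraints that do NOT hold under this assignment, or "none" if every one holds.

The assignment fails constraints 2 and 3.

(1) a = 1, not > 3; antecedent false, conditional vacuously true  ✓
(2) e = c = 2, not all different  ✗
(3) e = 2 is even  ✗
(4) e = 2 ≠ 4, but d = -1 = -1 (second disjunct)  ✓
(5) |1 − 4| = 3; 3 ≤ 5  ✓
(6) h = 4 > 2, so we need a ≤ 2; a = 1 ≤ 2  ✓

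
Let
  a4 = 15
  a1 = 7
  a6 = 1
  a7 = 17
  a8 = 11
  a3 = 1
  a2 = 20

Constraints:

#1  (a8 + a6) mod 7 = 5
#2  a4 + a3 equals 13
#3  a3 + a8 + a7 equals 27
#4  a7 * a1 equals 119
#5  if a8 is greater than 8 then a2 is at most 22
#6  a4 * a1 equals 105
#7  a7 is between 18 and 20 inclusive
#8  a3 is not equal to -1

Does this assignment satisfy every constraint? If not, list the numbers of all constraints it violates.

#1 a8 + a6 = 12; 12 mod 7 = 5 — OK.
#2 a4 + a3 = 15 + 1 = 16, not 13 — violated.
#3 a3 + a8 + a7 = 1 + 11 + 17 = 29, not 27 — violated.
#4 a7 * a1 = 17 * 7 = 119 — OK.
#5 a8 = 11 > 8, so we need a2 ≤ 22; a2 = 20 ≤ 22 — OK.
#6 a4 * a1 = 15 * 7 = 105 — OK.
#7 a7 = 17 is outside [18, 20] — violated.
#8 a3 = 1, and 1 ≠ -1 — OK.

Constraints 2, 3, 7 do not hold.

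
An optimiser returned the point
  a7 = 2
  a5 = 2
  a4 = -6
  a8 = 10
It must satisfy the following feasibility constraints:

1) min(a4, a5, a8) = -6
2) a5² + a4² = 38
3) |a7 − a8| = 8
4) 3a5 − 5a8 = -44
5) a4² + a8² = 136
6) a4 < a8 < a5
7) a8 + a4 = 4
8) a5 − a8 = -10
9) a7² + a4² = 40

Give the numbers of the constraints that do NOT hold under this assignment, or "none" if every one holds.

1) min(-6, 2, 10) = -6 — OK.
2) a5² + a4² = 2² + (-6)² = 4 + 36 = 40, not 38 — violated.
3) |2 − 10| = 8 — OK.
4) 3a5 − 5a8 = 3(2) − 5(10) = -44 — OK.
5) a4² + a8² = (-6)² + 10² = 36 + 100 = 136 — OK.
6) values -6, 10, 2; a8 = 10 is not < a5 = 2 — violated.
7) a8 + a4 = 10 + (-6) = 4 — OK.
8) a5 − a8 = 2 − 10 = -8, not -10 — violated.
9) a7² + a4² = 2² + (-6)² = 4 + 36 = 40 — OK.

Constraints 2, 6, 8 are violated.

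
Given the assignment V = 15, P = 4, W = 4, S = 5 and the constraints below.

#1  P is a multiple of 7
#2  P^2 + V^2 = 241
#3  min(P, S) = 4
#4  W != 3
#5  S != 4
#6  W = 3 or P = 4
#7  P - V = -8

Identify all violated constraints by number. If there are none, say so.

#1 4 = 7*0 + 4, so 7 does not divide 4  no
#2 P^2 + V^2 = 4^2 + 15^2 = 16 + 225 = 241  yes
#3 min(4, 5) = 4  yes
#4 W = 4, and 4 ≠ 3  yes
#5 S = 5, and 5 ≠ 4  yes
#6 W = 4 ≠ 3, but P = 4 = 4 (second disjunct)  yes
#7 P - V = 4 - 15 = -11, not -8  no

The assignment fails constraints 1 and 7.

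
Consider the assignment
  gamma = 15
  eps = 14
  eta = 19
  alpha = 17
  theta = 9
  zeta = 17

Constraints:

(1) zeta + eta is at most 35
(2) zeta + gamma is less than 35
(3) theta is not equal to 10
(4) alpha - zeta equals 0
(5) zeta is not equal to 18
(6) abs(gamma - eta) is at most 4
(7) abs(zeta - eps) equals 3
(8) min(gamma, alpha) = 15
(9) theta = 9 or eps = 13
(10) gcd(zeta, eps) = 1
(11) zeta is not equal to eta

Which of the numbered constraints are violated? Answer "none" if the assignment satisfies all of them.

Constraint 1 does not hold.

(1) zeta + eta = 17 + 19 = 36; 36 > 35, bound 35 not met  false
(2) zeta + gamma = 17 + 15 = 32; 32 < 35  true
(3) theta = 9, and 9 ≠ 10  true
(4) alpha - zeta = 17 - 17 = 0  true
(5) zeta = 17, and 17 ≠ 18  true
(6) abs(15 - 19) = 4; 4 ≤ 4  true
(7) abs(17 - 14) = 3  true
(8) min(15, 17) = 15  true
(9) theta = 9 = 9 (first disjunct)  true
(10) gcd(17, 14) = 1  true
(11) zeta = 17, eta = 19; distinct  true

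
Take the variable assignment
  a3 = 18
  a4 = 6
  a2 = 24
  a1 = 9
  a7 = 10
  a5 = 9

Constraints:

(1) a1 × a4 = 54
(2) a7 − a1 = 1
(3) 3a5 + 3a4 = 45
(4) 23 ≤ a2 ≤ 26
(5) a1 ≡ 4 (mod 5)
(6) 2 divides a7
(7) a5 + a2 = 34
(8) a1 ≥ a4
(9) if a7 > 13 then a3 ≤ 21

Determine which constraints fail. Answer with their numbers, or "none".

(1) a1 × a4 = 9 × 6 = 54 — OK.
(2) a7 − a1 = 10 − 9 = 1 — OK.
(3) 3a5 + 3a4 = 3(9) + 3(6) = 45 — OK.
(4) a2 = 24 lies in [23, 26] — OK.
(5) 9 mod 5 = 4 — OK.
(6) 10 / 2 = 5, so 2 divides 10 — OK.
(7) a5 + a2 = 9 + 24 = 33, not 34 — violated.
(8) a1 = 9, a4 = 6; 9 ≥ 6 — OK.
(9) a7 = 10, not > 13; antecedent false, conditional vacuously true — OK.

Constraint 7 does not hold.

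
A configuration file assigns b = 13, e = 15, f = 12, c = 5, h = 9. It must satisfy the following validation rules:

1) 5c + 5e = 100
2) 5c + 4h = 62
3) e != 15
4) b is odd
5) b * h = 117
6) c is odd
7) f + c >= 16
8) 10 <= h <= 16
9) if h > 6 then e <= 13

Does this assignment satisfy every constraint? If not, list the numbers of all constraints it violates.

1) 5c + 5e = 5(5) + 5(15) = 100  holds
2) 5c + 4h = 5(5) + 4(9) = 61, not 62  fails
3) e = 15, but 15 is required to differ  fails
4) b = 13 is odd  holds
5) b * h = 13 * 9 = 117  holds
6) c = 5 is odd  holds
7) f + c = 12 + 5 = 17; 17 ≥ 16  holds
8) h = 9 is outside [10, 16]  fails
9) h = 9 > 6, so we need e ≤ 13; but e = 15 > 13  fails

Constraints 2, 3, 8, and 9 are violated.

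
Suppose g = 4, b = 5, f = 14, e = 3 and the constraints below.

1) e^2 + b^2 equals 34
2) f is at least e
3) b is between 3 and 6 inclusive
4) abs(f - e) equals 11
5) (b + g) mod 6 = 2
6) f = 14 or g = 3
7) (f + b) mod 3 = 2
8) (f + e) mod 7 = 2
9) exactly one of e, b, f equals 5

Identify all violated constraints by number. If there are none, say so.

The assignment fails constraints 5, 7, and 8.

1) e^2 + b^2 = 3^2 + 5^2 = 9 + 25 = 34  true
2) f = 14, e = 3; 14 ≥ 3  true
3) b = 5 lies in [3, 6]  true
4) abs(14 - 3) = 11  true
5) b + g = 9; 9 mod 6 = 3, not 2  false
6) f = 14 = 14 (first disjunct)  true
7) f + b = 19; 19 mod 3 = 1, not 2  false
8) f + e = 17; 17 mod 7 = 3, not 2  false
9) e=3, b=5, f=14; 1 of them equals 5  true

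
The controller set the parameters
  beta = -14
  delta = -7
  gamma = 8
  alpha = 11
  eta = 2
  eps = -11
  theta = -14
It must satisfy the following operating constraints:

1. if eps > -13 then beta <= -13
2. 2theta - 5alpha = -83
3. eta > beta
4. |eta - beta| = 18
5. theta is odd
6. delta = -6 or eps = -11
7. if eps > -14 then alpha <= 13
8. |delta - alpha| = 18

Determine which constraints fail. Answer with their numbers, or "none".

1. eps = -11 > -13, so we need beta ≤ -13; beta = -14 ≤ -13 — holds.
2. 2theta - 5alpha = 2(-14) - 5(11) = -83 — holds.
3. eta = 2, beta = -14; 2 > -14 — holds.
4. |2 - (-14)| = 16, not 18 — does not hold.
5. theta = -14 is even — does not hold.
6. delta = -7 ≠ -6, but eps = -11 = -11 (second disjunct) — holds.
7. eps = -11 > -14, so we need alpha ≤ 13; alpha = 11 ≤ 13 — holds.
8. |-7 - 11| = 18 — holds.

Constraints 4, 5 do not hold.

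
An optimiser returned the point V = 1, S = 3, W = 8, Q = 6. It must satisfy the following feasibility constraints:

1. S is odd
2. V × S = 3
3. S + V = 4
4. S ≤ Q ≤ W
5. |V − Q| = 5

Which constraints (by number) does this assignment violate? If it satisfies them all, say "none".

1. S = 3 is odd  holds
2. V × S = 1 × 3 = 3  holds
3. S + V = 3 + 1 = 4  holds
4. values 3 ≤ 6 ≤ 8  holds
5. |1 − 6| = 5  holds

No violations.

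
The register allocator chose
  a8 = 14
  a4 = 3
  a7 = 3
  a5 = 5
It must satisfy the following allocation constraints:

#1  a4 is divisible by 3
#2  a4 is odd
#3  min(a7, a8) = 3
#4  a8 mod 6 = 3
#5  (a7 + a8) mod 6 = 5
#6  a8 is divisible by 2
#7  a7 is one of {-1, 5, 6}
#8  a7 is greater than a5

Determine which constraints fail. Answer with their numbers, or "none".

No — constraints 4, 7, 8 are not satisfied.

#1 3 / 3 = 1, so 3 divides 3  yes
#2 a4 = 3 is odd  yes
#3 min(3, 14) = 3  yes
#4 14 mod 6 = 2, not 3  no
#5 a7 + a8 = 17; 17 mod 6 = 5  yes
#6 14 / 2 = 7, so 2 divides 14  yes
#7 a7 = 3 is not in {-1, 5, 6}  no
#8 a7 = 3, a5 = 5; 3 ≤ 5 (want >)  no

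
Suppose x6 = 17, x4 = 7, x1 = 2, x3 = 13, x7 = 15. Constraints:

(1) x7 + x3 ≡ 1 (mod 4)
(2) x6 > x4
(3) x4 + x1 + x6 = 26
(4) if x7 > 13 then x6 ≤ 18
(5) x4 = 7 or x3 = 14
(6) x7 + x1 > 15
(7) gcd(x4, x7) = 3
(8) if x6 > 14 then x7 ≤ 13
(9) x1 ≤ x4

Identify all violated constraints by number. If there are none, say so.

(1) x7 + x3 = 28; 28 mod 4 = 0, not 1 — does not hold.
(2) x6 = 17, x4 = 7; 17 > 7 — holds.
(3) x4 + x1 + x6 = 7 + 2 + 17 = 26 — holds.
(4) x7 = 15 > 13, so we need x6 ≤ 18; x6 = 17 ≤ 18 — holds.
(5) x4 = 7 = 7 (first disjunct) — holds.
(6) x7 + x1 = 15 + 2 = 17; 17 > 15 — holds.
(7) gcd(7, 15) = 1, not 3 — does not hold.
(8) x6 = 17 > 14, so we need x7 ≤ 13; but x7 = 15 > 13 — does not hold.
(9) x1 = 2, x4 = 7; 2 ≤ 7 — holds.

Constraints 1, 7, 8 do not hold.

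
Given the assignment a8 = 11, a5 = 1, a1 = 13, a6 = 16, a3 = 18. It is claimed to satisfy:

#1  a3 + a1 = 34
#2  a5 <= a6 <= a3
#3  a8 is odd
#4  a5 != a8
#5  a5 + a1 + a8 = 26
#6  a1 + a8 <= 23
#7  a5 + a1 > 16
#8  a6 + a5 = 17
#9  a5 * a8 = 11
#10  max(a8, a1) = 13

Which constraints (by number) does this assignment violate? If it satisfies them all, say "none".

Violated: 1, 5, 6, 7.

#1 a3 + a1 = 18 + 13 = 31, not 34 — fails.
#2 values 1 <= 16 <= 18 — holds.
#3 a8 = 11 is odd — holds.
#4 a5 = 1, a8 = 11; distinct — holds.
#5 a5 + a1 + a8 = 1 + 13 + 11 = 25, not 26 — fails.
#6 a1 + a8 = 13 + 11 = 24; 24 > 23, bound 23 not met — fails.
#7 a5 + a1 = 1 + 13 = 14; 14 ≤ 16, bound 16 not met — fails.
#8 a6 + a5 = 16 + 1 = 17 — holds.
#9 a5 * a8 = 1 * 11 = 11 — holds.
#10 max(11, 13) = 13 — holds.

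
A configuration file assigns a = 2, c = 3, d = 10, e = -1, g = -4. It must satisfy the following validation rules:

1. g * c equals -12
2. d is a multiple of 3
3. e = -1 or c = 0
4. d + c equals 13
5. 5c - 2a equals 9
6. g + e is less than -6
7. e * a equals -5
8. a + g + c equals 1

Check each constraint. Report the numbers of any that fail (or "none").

1. g * c = -4 * 3 = -12 — holds.
2. 10 = 3*3 + 1, so 3 does not divide 10 — fails.
3. e = -1 = -1 (first disjunct) — holds.
4. d + c = 10 + 3 = 13 — holds.
5. 5c - 2a = 5(3) - 2(2) = 11, not 9 — fails.
6. g + e = -4 + (-1) = -5; -5 ≥ -6, bound -6 not met — fails.
7. e * a = -1 * 2 = -2, not -5 — fails.
8. a + g + c = 2 + (-4) + 3 = 1 — holds.

Constraints 2, 5, 6, and 7 do not hold.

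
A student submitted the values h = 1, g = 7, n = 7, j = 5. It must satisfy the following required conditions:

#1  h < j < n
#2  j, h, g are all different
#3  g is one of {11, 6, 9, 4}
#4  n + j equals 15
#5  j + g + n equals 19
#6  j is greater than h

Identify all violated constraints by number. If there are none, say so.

#1 values 1 < 5 < 7  true
#2 values 5, 1, 7 are pairwise distinct  true
#3 g = 7 is not in {11, 6, 9, 4}  false
#4 n + j = 7 + 5 = 12, not 15  false
#5 j + g + n = 5 + 7 + 7 = 19  true
#6 j = 5, h = 1; 5 > 1  true

The assignment fails constraints 3 and 4.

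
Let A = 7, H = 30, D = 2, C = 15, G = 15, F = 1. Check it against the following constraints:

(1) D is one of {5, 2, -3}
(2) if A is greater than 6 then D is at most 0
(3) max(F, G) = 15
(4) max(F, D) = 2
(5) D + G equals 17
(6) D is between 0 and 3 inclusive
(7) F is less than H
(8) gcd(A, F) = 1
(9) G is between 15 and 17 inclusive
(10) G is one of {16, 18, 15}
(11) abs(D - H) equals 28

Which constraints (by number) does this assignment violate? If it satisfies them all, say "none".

(1) D = 2 is in {5, 2, -3} — OK.
(2) A = 7 > 6, so we need D ≤ 0; but D = 2 > 0 — violated.
(3) max(1, 15) = 15 — OK.
(4) max(1, 2) = 2 — OK.
(5) D + G = 2 + 15 = 17 — OK.
(6) D = 2 lies in [0, 3] — OK.
(7) F = 1, H = 30; 1 < 30 — OK.
(8) gcd(7, 1) = 1 — OK.
(9) G = 15 lies in [15, 17] — OK.
(10) G = 15 is in {16, 18, 15} — OK.
(11) abs(2 - 30) = 28 — OK.

No — constraint 2 is not satisfied.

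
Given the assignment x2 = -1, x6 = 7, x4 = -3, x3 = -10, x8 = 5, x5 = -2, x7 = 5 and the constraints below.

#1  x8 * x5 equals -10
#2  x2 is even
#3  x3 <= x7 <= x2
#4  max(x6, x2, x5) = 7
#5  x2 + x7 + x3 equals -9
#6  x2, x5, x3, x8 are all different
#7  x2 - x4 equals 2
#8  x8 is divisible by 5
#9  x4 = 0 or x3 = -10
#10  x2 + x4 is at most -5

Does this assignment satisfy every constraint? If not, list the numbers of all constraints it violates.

Constraints 2, 3, 5, and 10 are violated.

#1 x8 * x5 = 5 * (-2) = -10  ✓
#2 x2 = -1 is odd  ✗
#3 values -10, 5, -1; x7 = 5 is not <= x2 = -1  ✗
#4 max(7, -1, -2) = 7  ✓
#5 x2 + x7 + x3 = -1 + 5 + (-10) = -6, not -9  ✗
#6 values -1, -2, -10, 5 are pairwise distinct  ✓
#7 x2 - x4 = -1 - (-3) = 2  ✓
#8 5 / 5 = 1, so 5 divides 5  ✓
#9 x4 = -3 ≠ 0, but x3 = -10 = -10 (second disjunct)  ✓
#10 x2 + x4 = -1 + (-3) = -4; -4 > -5, bound -5 not met  ✗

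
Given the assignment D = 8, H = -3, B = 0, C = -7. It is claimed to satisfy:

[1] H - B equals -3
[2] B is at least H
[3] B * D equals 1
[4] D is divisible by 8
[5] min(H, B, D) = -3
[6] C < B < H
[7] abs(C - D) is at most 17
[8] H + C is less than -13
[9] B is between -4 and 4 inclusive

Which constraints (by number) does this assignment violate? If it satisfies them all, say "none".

Constraints 3, 6, 8 do not hold.

[1] H - B = -3 - 0 = -3  OK
[2] B = 0, H = -3; 0 ≥ -3  OK
[3] B * D = 0 * 8 = 0, not 1  FAIL
[4] 8 / 8 = 1, so 8 divides 8  OK
[5] min(-3, 0, 8) = -3  OK
[6] values -7, 0, -3; B = 0 is not < H = -3  FAIL
[7] abs(-7 - 8) = 15; 15 ≤ 17  OK
[8] H + C = -3 + (-7) = -10; -10 ≥ -13, bound -13 not met  FAIL
[9] B = 0 lies in [-4, 4]  OK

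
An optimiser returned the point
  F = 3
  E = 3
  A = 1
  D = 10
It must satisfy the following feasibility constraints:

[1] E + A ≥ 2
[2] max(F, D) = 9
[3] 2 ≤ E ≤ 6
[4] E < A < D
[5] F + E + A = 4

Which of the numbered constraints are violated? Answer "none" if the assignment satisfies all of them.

Constraints 2, 4, and 5 are violated.

[1] E + A = 3 + 1 = 4; 4 ≥ 2 — holds.
[2] max(3, 10) = 10, not 9 — does not hold.
[3] E = 3 lies in [2, 6] — holds.
[4] values 3, 1, 10; E = 3 is not < A = 1 — does not hold.
[5] F + E + A = 3 + 3 + 1 = 7, not 4 — does not hold.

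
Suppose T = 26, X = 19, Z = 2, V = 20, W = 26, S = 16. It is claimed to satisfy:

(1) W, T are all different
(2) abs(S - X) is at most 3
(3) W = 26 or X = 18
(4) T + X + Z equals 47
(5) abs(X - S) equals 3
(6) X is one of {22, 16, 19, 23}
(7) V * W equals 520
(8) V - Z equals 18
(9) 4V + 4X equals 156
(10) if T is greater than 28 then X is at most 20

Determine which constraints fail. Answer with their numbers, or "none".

(1) W = T = 26, not all different  ✘
(2) abs(16 - 19) = 3; 3 ≤ 3  ✔
(3) W = 26 = 26 (first disjunct)  ✔
(4) T + X + Z = 26 + 19 + 2 = 47  ✔
(5) abs(19 - 16) = 3  ✔
(6) X = 19 is in {22, 16, 19, 23}  ✔
(7) V * W = 20 * 26 = 520  ✔
(8) V - Z = 20 - 2 = 18  ✔
(9) 4V + 4X = 4(20) + 4(19) = 156  ✔
(10) T = 26, not > 28; antecedent false, conditional vacuously true  ✔

The assignment fails constraint 1.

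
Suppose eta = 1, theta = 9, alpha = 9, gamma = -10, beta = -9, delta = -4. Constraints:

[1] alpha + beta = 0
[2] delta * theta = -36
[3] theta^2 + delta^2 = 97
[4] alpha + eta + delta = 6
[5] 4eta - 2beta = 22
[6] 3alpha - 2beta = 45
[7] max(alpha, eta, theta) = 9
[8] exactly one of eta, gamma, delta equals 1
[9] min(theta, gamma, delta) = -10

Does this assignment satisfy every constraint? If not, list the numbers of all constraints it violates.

[1] alpha + beta = 9 + (-9) = 0  ✓
[2] delta * theta = -4 * 9 = -36  ✓
[3] theta^2 + delta^2 = 9^2 + (-4)^2 = 81 + 16 = 97  ✓
[4] alpha + eta + delta = 9 + 1 + (-4) = 6  ✓
[5] 4eta - 2beta = 4(1) - 2(-9) = 22  ✓
[6] 3alpha - 2beta = 3(9) - 2(-9) = 45  ✓
[7] max(9, 1, 9) = 9  ✓
[8] eta=1, gamma=-10, delta=-4; 1 of them equals 1  ✓
[9] min(9, -10, -4) = -10  ✓

None — every constraint holds.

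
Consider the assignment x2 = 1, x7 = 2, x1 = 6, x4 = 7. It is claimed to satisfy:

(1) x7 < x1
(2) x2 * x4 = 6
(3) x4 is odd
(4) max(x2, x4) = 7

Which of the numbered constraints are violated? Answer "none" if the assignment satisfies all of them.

Constraint 2 does not hold.

(1) x7 = 2, x1 = 6; 2 < 6  holds
(2) x2 * x4 = 1 * 7 = 7, not 6  fails
(3) x4 = 7 is odd  holds
(4) max(1, 7) = 7  holds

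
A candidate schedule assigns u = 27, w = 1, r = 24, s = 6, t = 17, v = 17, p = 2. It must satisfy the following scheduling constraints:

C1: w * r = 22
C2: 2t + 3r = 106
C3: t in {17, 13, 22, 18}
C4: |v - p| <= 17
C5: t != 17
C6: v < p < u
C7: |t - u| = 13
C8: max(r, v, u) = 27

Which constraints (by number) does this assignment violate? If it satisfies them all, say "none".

Constraints 1, 5, 6, and 7 are violated.

C1: w * r = 1 * 24 = 24, not 22 — fails.
C2: 2t + 3r = 2(17) + 3(24) = 106 — holds.
C3: t = 17 is in {17, 13, 22, 18} — holds.
C4: |17 - 2| = 15; 15 ≤ 17 — holds.
C5: t = 17, but 17 is required to differ — fails.
C6: values 17, 2, 27; v = 17 is not < p = 2 — fails.
C7: |17 - 27| = 10, not 13 — fails.
C8: max(24, 17, 27) = 27 — holds.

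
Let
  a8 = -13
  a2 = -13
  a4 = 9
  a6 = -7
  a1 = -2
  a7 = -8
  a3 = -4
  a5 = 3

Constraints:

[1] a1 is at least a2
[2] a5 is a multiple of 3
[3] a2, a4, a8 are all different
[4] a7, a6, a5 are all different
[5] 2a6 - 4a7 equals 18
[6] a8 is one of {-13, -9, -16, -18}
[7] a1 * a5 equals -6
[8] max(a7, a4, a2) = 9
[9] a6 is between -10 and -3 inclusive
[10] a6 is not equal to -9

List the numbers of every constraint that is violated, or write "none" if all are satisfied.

[1] a1 = -2, a2 = -13; -2 ≥ -13  true
[2] 3 / 3 = 1, so 3 divides 3  true
[3] a2 = a8 = -13, not all different  false
[4] values -8, -7, 3 are pairwise distinct  true
[5] 2a6 - 4a7 = 2(-7) - 4(-8) = 18  true
[6] a8 = -13 is in {-13, -9, -16, -18}  true
[7] a1 * a5 = -2 * 3 = -6  true
[8] max(-8, 9, -13) = 9  true
[9] a6 = -7 lies in [-10, -3]  true
[10] a6 = -7, and -7 ≠ -9  true

No — constraint 3 is not satisfied.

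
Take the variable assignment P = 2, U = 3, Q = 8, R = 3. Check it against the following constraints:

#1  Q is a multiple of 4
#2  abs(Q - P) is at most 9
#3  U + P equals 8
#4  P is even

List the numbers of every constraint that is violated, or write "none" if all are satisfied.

#1 8 / 4 = 2, so 4 divides 8  true
#2 abs(8 - 2) = 6; 6 ≤ 9  true
#3 U + P = 3 + 2 = 5, not 8  false
#4 P = 2 is even  true

The assignment fails constraint 3.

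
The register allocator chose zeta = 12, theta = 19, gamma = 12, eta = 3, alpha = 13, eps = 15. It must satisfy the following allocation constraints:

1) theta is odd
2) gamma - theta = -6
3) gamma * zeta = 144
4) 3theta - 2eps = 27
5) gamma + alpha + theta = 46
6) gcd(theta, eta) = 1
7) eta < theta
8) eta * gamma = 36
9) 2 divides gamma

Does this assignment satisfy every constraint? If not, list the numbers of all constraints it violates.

1) theta = 19 is odd — satisfied.
2) gamma - theta = 12 - 19 = -7, not -6 — violated.
3) gamma * zeta = 12 * 12 = 144 — satisfied.
4) 3theta - 2eps = 3(19) - 2(15) = 27 — satisfied.
5) gamma + alpha + theta = 12 + 13 + 19 = 44, not 46 — violated.
6) gcd(19, 3) = 1 — satisfied.
7) eta = 3, theta = 19; 3 < 19 — satisfied.
8) eta * gamma = 3 * 12 = 36 — satisfied.
9) 12 / 2 = 6, so 2 divides 12 — satisfied.

No — constraints 2, 5 are not satisfied.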